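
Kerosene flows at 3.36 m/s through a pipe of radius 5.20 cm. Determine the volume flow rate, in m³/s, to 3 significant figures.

Q ≈ 0.0285 m³/s

Q = A·v = 0.00849 m² × 3.36 m/s = 0.0285 m³/s.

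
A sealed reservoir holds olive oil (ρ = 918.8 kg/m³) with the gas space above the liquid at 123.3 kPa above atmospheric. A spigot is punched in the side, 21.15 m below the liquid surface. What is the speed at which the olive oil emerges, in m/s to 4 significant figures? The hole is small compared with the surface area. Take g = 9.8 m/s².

Take point 1 at the surface (v₁ ≈ 0) and point 2 at the hole (at atmospheric pressure). Bernoulli: P₁ + ρg h = P_atm + ½ρv₂².
With P₁ − P_atm = 123300 Pa, v₂ = √(2gh + 2ΔP/ρ) = √(2·9.8·21.15 + 2·123300/918.8) = 26.13 m/s.

26.13 m/s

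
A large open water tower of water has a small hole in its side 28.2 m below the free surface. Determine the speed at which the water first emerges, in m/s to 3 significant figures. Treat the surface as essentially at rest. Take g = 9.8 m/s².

The surface is effectively still and both ends are open, so ½v² = gh and v = √(2·9.8·28.2) = 23.5 m/s.

v ≈ 23.5 m/s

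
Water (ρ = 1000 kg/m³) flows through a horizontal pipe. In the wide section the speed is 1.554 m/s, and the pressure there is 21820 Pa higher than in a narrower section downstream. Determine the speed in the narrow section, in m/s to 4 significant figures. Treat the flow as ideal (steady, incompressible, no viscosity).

Along the level pipe P + ½ρv² is conserved, hence v₂² = v₁² + 2(P₁ − P₂)/ρ.
v₂ = √(1.554² + 2·21820/1000) = √(2.415 + 43.64) = 6.786 m/s.

v₂ = 6.786 m/s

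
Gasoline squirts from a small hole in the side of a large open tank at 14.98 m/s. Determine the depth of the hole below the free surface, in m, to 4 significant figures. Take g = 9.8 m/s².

h = 11.45 m

Torricelli: v = √(2gh), so h = v²/(2g).
h = 14.98²/(2·9.8) = 224.4/19.60 = 11.45 m.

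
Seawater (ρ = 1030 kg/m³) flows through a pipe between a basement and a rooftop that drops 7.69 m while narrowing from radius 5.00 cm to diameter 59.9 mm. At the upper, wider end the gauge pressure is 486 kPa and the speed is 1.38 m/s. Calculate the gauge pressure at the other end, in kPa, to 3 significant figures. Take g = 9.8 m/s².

By continuity, v₂ = v₁·A₁/A₂ = 1.38·(78.5/28.2) = 3.85 m/s.
Bernoulli: P₁ + ½ρv₁² + ρg h₁ = P₂ + ½ρv₂² + ρg h₂, so P₂ = P₁ + ½ρ(v₁² − v₂²) − ρg(h₂ − h₁).
P₂ = 486000 + ½·1030·(1.38² − 3.85²) − 1030·9.8·(−7.69) = 486000 + (-6640) − (-77600) = 557000 Pa.

P₂ = 557 kPa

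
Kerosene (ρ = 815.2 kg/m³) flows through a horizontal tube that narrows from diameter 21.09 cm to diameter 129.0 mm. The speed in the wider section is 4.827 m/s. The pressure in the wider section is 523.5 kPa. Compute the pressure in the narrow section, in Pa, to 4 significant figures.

P₂ ≈ 465100 Pa

Mass conservation (A₁v₁ = A₂v₂) gives v₂ = 4.827 × 349.3/130.7 = 12.90 m/s.
With no height change, Bernoulli's equation is P₁ + ½ρv₁² = P₂ + ½ρv₂².
P₂ = P₁ − ½ρ(v₂² − v₁²) = 523500 − ½·815.2·(12.90² − 4.827²) = 523500 − 58350 = 465100 Pa.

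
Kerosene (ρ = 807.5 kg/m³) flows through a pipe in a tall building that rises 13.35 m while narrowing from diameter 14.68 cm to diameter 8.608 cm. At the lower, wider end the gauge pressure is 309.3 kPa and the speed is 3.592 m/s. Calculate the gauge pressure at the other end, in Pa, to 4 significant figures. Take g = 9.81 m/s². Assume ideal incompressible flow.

164700 Pa

The volume flow rate is constant, so v₂ = (A₁/A₂)v₁ = (169.3/58.20)·3.592 = 10.45 m/s.
Bernoulli: P₁ + ½ρv₁² + ρg h₁ = P₂ + ½ρv₂² + ρg h₂, so P₂ = P₁ + ½ρ(v₁² − v₂²) − ρg(h₂ − h₁).
P₂ = 309300 + ½·807.5·(3.592² − 10.45²) − 807.5·9.81·(+13.35) = 309300 + (-38850) − (105800) = 164700 Pa.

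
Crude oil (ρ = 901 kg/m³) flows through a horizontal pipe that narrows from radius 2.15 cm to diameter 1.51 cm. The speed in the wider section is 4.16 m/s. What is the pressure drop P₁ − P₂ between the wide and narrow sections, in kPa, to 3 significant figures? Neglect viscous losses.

ΔP ≈ 505 kPa

Continuity gives A₁v₁ = A₂v₂, so v₂ = (14.5 cm²)/(1.79 cm²) × 4.16 m/s = 33.7 m/s.
The pipe is horizontal, so Bernoulli reduces to P₁ + ½ρv₁² = P₂ + ½ρv₂².
P₁ − P₂ = ½·901·(33.7² − 4.16²) = ½·901·1120 = 505000 Pa.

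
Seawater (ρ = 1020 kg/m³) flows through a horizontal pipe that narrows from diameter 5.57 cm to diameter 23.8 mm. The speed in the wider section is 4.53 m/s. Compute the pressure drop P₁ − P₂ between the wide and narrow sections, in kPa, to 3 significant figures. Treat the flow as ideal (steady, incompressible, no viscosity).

By continuity, v₂ = v₁·A₁/A₂ = 4.53·(24.4/4.45) = 24.8 m/s.
The pipe is horizontal, so Bernoulli reduces to P₁ + ½ρv₁² = P₂ + ½ρv₂².
P₁ − P₂ = ½·1020·(24.8² − 4.53²) = ½·1020·595 = 303000 Pa.

303 kPa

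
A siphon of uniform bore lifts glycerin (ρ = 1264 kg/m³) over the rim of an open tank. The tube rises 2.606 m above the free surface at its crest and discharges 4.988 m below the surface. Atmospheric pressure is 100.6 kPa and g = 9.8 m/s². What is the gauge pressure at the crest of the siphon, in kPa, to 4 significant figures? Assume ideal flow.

-94.07 kPa

From the surface to the outlet (both open to atmosphere, surface at rest): v = √(2g·h_out) = √(2·9.8·4.988) = 9.888 m/s.
The bore is uniform, so the speed at the crest is the same v. Bernoulli surface→crest: P_atm = P_top + ½ρv² + ρg·h_top.
P_top = 100600 − ½·1264·9.888² − 1264·9.8·2.606 = 6532 Pa. So P_gauge = P_top − P_atm = -94070 Pa.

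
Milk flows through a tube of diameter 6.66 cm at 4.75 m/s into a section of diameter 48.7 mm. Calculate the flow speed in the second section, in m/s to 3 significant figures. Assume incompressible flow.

The volume flow rate is constant, so v₂ = (A₁/A₂)v₁ = (34.8/18.6)·4.75 = 8.88 m/s.

v₂ = 8.88 m/s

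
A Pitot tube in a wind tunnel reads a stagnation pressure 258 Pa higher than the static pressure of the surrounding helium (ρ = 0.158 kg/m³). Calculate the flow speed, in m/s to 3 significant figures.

Bernoulli between the free stream and the stagnation point: ½ρv² = P_stag − P_static.
v = √(2ΔP/ρ) = √(2·258/0.158) = 57.1 m/s.

v ≈ 57.1 m/s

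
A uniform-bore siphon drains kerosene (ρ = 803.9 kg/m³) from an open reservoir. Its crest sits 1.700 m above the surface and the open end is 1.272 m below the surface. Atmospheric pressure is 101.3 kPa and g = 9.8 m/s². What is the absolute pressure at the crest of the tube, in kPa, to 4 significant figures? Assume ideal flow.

P_top = 77.89 kPa

The outlet speed comes from Torricelli: v = √(2g·1.272) = 4.993 m/s.
Continuity keeps v the same throughout the tube; from surface to crest, P_atm + 0 = P_top + ½ρv² + ρg·h_top.
P_top = 101300 − ½·803.9·4.993² − 803.9·9.8·1.700 = 77890 Pa.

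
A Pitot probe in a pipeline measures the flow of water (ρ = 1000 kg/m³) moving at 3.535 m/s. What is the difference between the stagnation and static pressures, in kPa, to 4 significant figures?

ΔP ≈ 6.248 kPa

Bernoulli between the free stream and the stagnation point: ½ρv² = P_stag − P_static.
ΔP = ½·1000·3.535² = 6248 Pa.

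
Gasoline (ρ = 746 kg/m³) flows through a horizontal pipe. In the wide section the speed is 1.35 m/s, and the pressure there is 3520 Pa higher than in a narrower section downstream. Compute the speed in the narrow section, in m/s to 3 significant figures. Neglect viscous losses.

With h₁ = h₂, rearranging Bernoulli gives v₂ = √(v₁² + 2ΔP/ρ).
v₂ = √(1.35² + 2·3520/746) = √(1.82 + 9.44) = 3.36 m/s.

v₂ ≈ 3.36 m/s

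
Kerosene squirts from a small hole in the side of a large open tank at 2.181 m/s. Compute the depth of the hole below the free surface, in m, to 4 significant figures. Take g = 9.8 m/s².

Inverting v = √(2gh) gives h = v² / 2g.
h = 2.181²/(2·9.8) = 4.757/19.60 = 0.2427 m.

h ≈ 0.2427 m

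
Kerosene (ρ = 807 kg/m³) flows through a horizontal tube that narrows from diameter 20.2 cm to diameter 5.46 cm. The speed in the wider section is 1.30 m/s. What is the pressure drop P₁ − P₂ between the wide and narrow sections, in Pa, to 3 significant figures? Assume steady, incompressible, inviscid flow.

The volume flow rate is constant, so v₂ = (A₁/A₂)v₁ = (320/23.4)·1.30 = 17.8 m/s.
Along the horizontal streamline, P + ½ρv² is constant.
P₁ − P₂ = ½·807·(17.8² − 1.30²) = ½·807·315 = 127000 Pa.

ΔP ≈ 127000 Pa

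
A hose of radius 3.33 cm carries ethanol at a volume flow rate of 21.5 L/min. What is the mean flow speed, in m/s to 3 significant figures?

v ≈ 0.103 m/s

Q = 21.5 L/min = 0.000358 m³/s.
v = Q/A = 0.000358 / 0.00348 = 0.103 m/s.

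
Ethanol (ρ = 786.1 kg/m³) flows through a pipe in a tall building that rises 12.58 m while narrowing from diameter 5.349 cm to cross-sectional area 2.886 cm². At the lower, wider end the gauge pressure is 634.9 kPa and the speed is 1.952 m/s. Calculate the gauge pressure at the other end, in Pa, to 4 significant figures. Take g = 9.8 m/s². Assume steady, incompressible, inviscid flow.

P₂ ≈ 448700 Pa

Continuity gives A₁v₁ = A₂v₂, so v₂ = (22.47 cm²)/(2.886 cm²) × 1.952 m/s = 15.20 m/s.
Energy conservation along the streamline gives P₂ = P₁ − ½ρ(v₂² − v₁²) − ρg(h₂ − h₁).
P₂ = 634900 + ½·786.1·(1.952² − 15.20²) − 786.1·9.8·(+12.58) = 634900 + (-89300) − (96910) = 448700 Pa.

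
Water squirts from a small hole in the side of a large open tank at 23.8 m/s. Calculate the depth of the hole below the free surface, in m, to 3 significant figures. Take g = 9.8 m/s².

Torricelli: v = √(2gh), so h = v²/(2g).
h = 23.8²/(2·9.8) = 566/19.60 = 28.9 m.

28.9 m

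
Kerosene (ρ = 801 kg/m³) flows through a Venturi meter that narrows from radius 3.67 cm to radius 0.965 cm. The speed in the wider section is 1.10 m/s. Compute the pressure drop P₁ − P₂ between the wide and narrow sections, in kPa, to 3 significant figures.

The volume flow rate is constant, so v₂ = (A₁/A₂)v₁ = (42.3/2.93)·1.10 = 15.9 m/s.
The pipe is horizontal, so Bernoulli reduces to P₁ + ½ρv₁² = P₂ + ½ρv₂².
P₁ − P₂ = ½·801·(15.9² − 1.10²) = ½·801·252 = 101000 Pa.

ΔP = 101 kPa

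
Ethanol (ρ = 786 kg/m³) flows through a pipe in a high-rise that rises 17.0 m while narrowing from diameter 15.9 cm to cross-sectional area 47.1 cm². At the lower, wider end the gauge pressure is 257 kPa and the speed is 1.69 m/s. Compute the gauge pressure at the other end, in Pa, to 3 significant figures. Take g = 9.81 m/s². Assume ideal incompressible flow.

Mass conservation (A₁v₁ = A₂v₂) gives v₂ = 1.69 × 199/47.1 = 7.12 m/s.
Energy conservation along the streamline gives P₂ = P₁ − ½ρ(v₂² − v₁²) − ρg(h₂ − h₁).
P₂ = 257000 + ½·786·(1.69² − 7.12²) − 786·9.81·(+17.0) = 257000 + (-18800) − (131000) = 107000 Pa.

P₂ = 107000 Pa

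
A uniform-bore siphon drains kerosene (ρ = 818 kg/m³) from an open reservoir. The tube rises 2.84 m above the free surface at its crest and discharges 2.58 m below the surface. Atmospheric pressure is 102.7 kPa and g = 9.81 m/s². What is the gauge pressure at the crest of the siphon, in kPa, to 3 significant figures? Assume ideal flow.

Bernoulli surface→outlet gives ½v² = g·h_out, so v = √(2·9.81·2.58) = 7.11 m/s.
The bore is uniform, so the speed at the crest is the same v. Bernoulli surface→crest: P_atm = P_top + ½ρv² + ρg·h_top.
P_top = 102700 − ½·818·7.11² − 818·9.81·2.84 = 59200 Pa. So P_gauge = P_top − P_atm = -43500 Pa.

-43.5 kPa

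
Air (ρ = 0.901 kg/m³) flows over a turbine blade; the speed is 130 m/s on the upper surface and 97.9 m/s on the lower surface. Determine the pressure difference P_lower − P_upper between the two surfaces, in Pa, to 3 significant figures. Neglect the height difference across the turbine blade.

The pressure is lower where the speed is higher: ΔP = ½ρ(v_up² − v_low²).
ΔP = ½·0.901·(130² − 97.9²) = 3300 Pa.

3300 Pa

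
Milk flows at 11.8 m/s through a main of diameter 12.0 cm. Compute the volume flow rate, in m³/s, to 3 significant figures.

Q = 0.133 m³/s

Q = A·v = 0.0113 m² × 11.8 m/s = 0.133 m³/s.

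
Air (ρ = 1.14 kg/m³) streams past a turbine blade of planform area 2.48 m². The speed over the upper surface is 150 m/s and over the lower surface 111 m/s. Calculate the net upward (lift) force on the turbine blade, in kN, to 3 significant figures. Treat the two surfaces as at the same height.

With equal heights on the two surfaces, Bernoulli gives P_lower − P_upper = ½ρ(v_upper² − v_lower²).
ΔP = ½·1.14·(150² − 111²) = 5800 Pa.
Lift = ΔP · A = 5800 × 2.48 = 14400 N.

F = 14.4 kN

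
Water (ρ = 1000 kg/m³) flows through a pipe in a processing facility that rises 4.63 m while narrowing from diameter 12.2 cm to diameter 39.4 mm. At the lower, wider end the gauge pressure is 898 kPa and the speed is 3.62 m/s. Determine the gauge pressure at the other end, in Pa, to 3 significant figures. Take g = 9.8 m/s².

257000 Pa

The volume flow rate is constant, so v₂ = (A₁/A₂)v₁ = (117/12.2)·3.62 = 34.7 m/s.
Bernoulli: P₁ + ½ρv₁² + ρg h₁ = P₂ + ½ρv₂² + ρg h₂, so P₂ = P₁ + ½ρ(v₁² − v₂²) − ρg(h₂ − h₁).
P₂ = 898000 + ½·1000·(3.62² − 34.7²) − 1000·9.8·(+4.63) = 898000 + (-596000) − (45400) = 257000 Pa.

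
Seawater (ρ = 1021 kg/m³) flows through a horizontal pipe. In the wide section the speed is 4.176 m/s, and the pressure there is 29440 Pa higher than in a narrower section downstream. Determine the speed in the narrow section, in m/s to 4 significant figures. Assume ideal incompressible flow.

Horizontal Bernoulli: P₁ + ½ρv₁² = P₂ + ½ρv₂², so v₂² = v₁² + 2(P₁ − P₂)/ρ.
v₂ = √(4.176² + 2·29440/1021) = √(17.44 + 57.67) = 8.666 m/s.

v₂ ≈ 8.666 m/s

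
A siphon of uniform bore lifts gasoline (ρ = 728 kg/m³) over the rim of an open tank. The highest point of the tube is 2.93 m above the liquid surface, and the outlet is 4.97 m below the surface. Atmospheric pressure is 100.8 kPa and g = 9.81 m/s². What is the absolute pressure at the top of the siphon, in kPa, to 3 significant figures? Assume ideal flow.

P_top ≈ 44.4 kPa

Bernoulli surface→outlet gives ½v² = g·h_out, so v = √(2·9.81·4.97) = 9.87 m/s.
Continuity keeps v the same throughout the tube; from surface to crest, P_atm + 0 = P_top + ½ρv² + ρg·h_top.
P_top = 100800 − ½·728·9.87² − 728·9.81·2.93 = 44400 Pa.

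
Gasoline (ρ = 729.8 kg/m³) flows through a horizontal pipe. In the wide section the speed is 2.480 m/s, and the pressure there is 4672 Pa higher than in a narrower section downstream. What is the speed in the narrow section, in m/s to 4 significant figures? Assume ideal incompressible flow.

Horizontal Bernoulli: P₁ + ½ρv₁² = P₂ + ½ρv₂², so v₂² = v₁² + 2(P₁ − P₂)/ρ.
v₂ = √(2.480² + 2·4672/729.8) = √(6.150 + 12.80) = 4.354 m/s.

4.354 m/s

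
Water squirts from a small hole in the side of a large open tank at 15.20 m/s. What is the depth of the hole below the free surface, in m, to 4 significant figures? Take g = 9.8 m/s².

h = 11.79 m

Inverting v = √(2gh) gives h = v² / 2g.
h = 15.20²/(2·9.8) = 231.0/19.60 = 11.79 m.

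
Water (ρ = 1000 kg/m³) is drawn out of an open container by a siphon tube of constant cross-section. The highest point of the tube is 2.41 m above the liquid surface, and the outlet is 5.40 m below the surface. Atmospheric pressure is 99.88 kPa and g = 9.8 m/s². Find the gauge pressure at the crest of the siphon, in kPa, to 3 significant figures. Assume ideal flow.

From the surface to the outlet (both open to atmosphere, surface at rest): v = √(2g·h_out) = √(2·9.8·5.40) = 10.3 m/s.
Continuity keeps v the same throughout the tube; from surface to crest, P_atm + 0 = P_top + ½ρv² + ρg·h_top.
P_top = 99880 − ½·1000·10.3² − 1000·9.8·2.41 = 23300 Pa. So P_gauge = P_top − P_atm = -76500 Pa.

P_gauge ≈ -76.5 kPa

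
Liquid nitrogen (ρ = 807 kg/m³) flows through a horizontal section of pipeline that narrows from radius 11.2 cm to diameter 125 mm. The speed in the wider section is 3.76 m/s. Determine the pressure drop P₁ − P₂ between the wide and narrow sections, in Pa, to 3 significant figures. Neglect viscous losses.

Mass conservation (A₁v₁ = A₂v₂) gives v₂ = 3.76 × 394/123 = 12.1 m/s.
With no height change, Bernoulli's equation is P₁ + ½ρv₁² = P₂ + ½ρv₂².
P₁ − P₂ = ½·807·(12.1² − 3.76²) = ½·807·132 = 53100 Pa.

ΔP ≈ 53100 Pa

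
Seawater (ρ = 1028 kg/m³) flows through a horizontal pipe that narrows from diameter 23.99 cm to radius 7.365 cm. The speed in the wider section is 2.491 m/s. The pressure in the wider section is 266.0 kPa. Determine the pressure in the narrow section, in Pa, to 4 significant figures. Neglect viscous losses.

246700 Pa

Mass conservation (A₁v₁ = A₂v₂) gives v₂ = 2.491 × 452.0/170.4 = 6.607 m/s.
Bernoulli (h₁ = h₂): P₁ − P₂ = ½ρ(v₂² − v₁²).
P₂ = P₁ − ½ρ(v₂² − v₁²) = 266000 − ½·1028·(6.607² − 2.491²) = 266000 − 19250 = 246700 Pa.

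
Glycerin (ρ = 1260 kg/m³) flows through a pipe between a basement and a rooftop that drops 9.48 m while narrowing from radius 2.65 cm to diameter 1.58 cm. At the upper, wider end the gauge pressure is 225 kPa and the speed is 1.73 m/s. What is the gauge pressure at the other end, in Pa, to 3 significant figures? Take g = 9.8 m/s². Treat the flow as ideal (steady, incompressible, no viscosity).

105000 Pa

Mass conservation (A₁v₁ = A₂v₂) gives v₂ = 1.73 × 22.1/1.96 = 19.5 m/s.
Bernoulli: P₁ + ½ρv₁² + ρg h₁ = P₂ + ½ρv₂² + ρg h₂, so P₂ = P₁ + ½ρ(v₁² − v₂²) − ρg(h₂ − h₁).
P₂ = 225000 + ½·1260·(1.73² − 19.5²) − 1260·9.8·(−9.48) = 225000 + (-237000) − (-117000) = 105000 Pa.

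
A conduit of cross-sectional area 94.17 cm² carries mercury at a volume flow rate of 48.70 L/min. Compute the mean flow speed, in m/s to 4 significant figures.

Q = 48.70 L/min = 0.0008117 m³/s.
v = Q/A = 0.0008117 / 0.009417 = 0.08619 m/s.

0.08619 m/s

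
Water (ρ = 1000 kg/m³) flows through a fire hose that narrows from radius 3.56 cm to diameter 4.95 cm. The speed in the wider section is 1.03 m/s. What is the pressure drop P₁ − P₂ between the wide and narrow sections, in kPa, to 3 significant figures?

1.74 kPa

Continuity gives A₁v₁ = A₂v₂, so v₂ = (39.8 cm²)/(19.2 cm²) × 1.03 m/s = 2.13 m/s.
The pipe is horizontal, so Bernoulli reduces to P₁ + ½ρv₁² = P₂ + ½ρv₂².
P₁ − P₂ = ½·1000·(2.13² − 1.03²) = ½·1000·3.48 = 1740 Pa.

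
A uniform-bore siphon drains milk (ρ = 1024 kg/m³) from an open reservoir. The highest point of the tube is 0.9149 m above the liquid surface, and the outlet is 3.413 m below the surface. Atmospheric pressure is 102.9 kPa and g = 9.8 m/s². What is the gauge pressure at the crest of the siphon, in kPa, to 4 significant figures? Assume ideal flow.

Bernoulli surface→outlet gives ½v² = g·h_out, so v = √(2·9.8·3.413) = 8.179 m/s.
Continuity keeps v the same throughout the tube; from surface to crest, P_atm + 0 = P_top + ½ρv² + ρg·h_top.
P_top = 102900 − ½·1024·8.179² − 1024·9.8·0.9149 = 59470 Pa. So P_gauge = P_top − P_atm = -43430 Pa.

P_gauge ≈ -43.43 kPa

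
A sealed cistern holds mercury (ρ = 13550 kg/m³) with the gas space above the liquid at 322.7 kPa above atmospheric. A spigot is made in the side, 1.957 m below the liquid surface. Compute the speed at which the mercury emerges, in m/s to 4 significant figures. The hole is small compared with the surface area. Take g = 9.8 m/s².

v ≈ 9.273 m/s

Take point 1 at the surface (v₁ ≈ 0) and point 2 at the hole (at atmospheric pressure). Bernoulli: P₁ + ρg h = P_atm + ½ρv₂².
With P₁ − P_atm = 322700 Pa, v₂ = √(2gh + 2ΔP/ρ) = √(2·9.8·1.957 + 2·322700/13550) = 9.273 m/s.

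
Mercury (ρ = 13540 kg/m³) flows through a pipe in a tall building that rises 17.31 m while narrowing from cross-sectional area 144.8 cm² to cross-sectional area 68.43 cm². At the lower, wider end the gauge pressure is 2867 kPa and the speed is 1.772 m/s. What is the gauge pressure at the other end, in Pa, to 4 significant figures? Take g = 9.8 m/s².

P₂ ≈ 496200 Pa

Continuity gives A₁v₁ = A₂v₂, so v₂ = (144.8 cm²)/(68.43 cm²) × 1.772 m/s = 3.750 m/s.
Energy conservation along the streamline gives P₂ = P₁ − ½ρ(v₂² − v₁²) − ρg(h₂ − h₁).
P₂ = 2867000 + ½·13540·(1.772² − 3.750²) − 13540·9.8·(+17.31) = 2867000 + (-73930) − (2297000) = 496200 Pa.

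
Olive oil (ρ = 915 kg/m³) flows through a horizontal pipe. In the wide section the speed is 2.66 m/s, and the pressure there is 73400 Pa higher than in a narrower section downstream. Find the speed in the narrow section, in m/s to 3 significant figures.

v₂ ≈ 12.9 m/s

Horizontal Bernoulli: P₁ + ½ρv₁² = P₂ + ½ρv₂², so v₂² = v₁² + 2(P₁ − P₂)/ρ.
v₂ = √(2.66² + 2·73400/915) = √(7.08 + 160) = 12.9 m/s.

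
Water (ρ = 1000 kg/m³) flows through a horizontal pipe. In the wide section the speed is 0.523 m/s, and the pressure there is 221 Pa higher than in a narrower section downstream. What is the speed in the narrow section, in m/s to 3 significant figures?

With h₁ = h₂, rearranging Bernoulli gives v₂ = √(v₁² + 2ΔP/ρ).
v₂ = √(0.523² + 2·221/1000) = √(0.274 + 0.442) = 0.846 m/s.

0.846 m/s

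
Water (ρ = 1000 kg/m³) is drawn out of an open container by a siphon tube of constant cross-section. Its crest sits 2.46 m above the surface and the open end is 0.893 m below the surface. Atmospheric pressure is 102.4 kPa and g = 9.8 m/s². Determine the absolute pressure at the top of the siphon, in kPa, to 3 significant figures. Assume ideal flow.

P_top = 69.5 kPa

The outlet speed comes from Torricelli: v = √(2g·0.893) = 4.18 m/s.
With constant cross-section the crest speed equals v; applying Bernoulli from the surface up to the crest, P_top = P_atm − ½ρv² − ρg·h_top.
P_top = 102400 − ½·1000·4.18² − 1000·9.8·2.46 = 69500 Pa.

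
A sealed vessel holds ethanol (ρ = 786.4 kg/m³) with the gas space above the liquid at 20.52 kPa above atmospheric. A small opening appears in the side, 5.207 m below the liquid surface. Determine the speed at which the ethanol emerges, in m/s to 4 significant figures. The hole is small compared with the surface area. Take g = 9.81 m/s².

Take point 1 at the surface (v₁ ≈ 0) and point 2 at the hole (at atmospheric pressure). Bernoulli: P₁ + ρg h = P_atm + ½ρv₂².
With P₁ − P_atm = 20520 Pa, v₂ = √(2gh + 2ΔP/ρ) = √(2·9.81·5.207 + 2·20520/786.4) = 12.42 m/s.

v = 12.42 m/s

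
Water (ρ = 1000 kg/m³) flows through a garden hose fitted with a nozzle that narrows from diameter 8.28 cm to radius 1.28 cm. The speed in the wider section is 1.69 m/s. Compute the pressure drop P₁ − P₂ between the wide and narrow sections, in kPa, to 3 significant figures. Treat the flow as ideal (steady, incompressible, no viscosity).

ΔP = 155 kPa

Continuity gives A₁v₁ = A₂v₂, so v₂ = (53.8 cm²)/(5.15 cm²) × 1.69 m/s = 17.7 m/s.
Along the horizontal streamline, P + ½ρv² is constant.
P₁ − P₂ = ½·1000·(17.7² − 1.69²) = ½·1000·310 = 155000 Pa.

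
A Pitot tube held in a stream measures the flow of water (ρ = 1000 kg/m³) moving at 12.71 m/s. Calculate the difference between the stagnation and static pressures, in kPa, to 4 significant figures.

Bernoulli between the free stream and the stagnation point: ½ρv² = P_stag − P_static.
ΔP = ½·1000·12.71² = 80770 Pa.

ΔP ≈ 80.77 kPa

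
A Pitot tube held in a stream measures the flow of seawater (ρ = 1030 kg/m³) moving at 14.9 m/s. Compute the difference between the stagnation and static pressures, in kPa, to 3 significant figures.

The dynamic pressure equals the rise in static pressure at the stagnation point: ΔP = ½ρv².
ΔP = ½·1030·14.9² = 114000 Pa.

ΔP ≈ 114 kPa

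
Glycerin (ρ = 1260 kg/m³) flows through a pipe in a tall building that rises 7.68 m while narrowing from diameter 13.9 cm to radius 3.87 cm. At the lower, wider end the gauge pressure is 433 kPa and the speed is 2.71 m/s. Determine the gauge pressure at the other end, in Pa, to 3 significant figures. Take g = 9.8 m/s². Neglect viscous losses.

P₂ = 295000 Pa

By continuity, v₂ = v₁·A₁/A₂ = 2.71·(152/47.1) = 8.74 m/s.
Applying Bernoulli between the two ends and solving for P₂: P₂ = P₁ + ½ρ(v₁² − v₂²) − ρgΔh.
P₂ = 433000 + ½·1260·(2.71² − 8.74²) − 1260·9.8·(+7.68) = 433000 + (-43500) − (94800) = 295000 Pa.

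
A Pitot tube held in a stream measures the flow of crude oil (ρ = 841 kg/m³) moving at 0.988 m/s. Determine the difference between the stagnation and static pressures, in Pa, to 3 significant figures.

Bernoulli between the free stream and the stagnation point: ½ρv² = P_stag − P_static.
ΔP = ½·841·0.988² = 410 Pa.

ΔP ≈ 410 Pa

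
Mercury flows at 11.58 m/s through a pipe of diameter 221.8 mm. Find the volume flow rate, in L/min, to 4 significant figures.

Q = A·v = 0.03864 m² × 11.58 m/s = 0.4474 m³/s.
Converting: 0.4474 m³/s × 60000 = 26850 L/min.

26850 L/min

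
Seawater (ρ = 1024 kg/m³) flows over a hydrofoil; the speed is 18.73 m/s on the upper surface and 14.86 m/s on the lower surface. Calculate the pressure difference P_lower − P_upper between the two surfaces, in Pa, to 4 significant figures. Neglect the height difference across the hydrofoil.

Bernoulli (same height): P_lower − P_upper = ½ρ(v_upper² − v_lower²).
ΔP = ½·1024·(18.73² − 14.86²) = 66560 Pa.

ΔP = 66560 Pa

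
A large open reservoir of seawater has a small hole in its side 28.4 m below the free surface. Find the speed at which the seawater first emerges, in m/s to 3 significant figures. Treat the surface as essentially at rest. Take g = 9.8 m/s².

Torricelli's result v = √(2gh) gives v = √(2·9.8·28.4) = 23.6 m/s.

v = 23.6 m/s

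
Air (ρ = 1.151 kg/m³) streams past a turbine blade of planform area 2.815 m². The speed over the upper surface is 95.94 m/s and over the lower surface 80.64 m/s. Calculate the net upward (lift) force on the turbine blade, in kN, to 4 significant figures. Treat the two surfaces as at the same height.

4.377 kN

From P + ½ρv² = const at equal height, P_low − P_up = ½ρ(v_up² − v_low²).
ΔP = ½·1.151·(95.94² − 80.64²) = 1555 Pa.
Lift = ΔP · A = 1555 × 2.815 = 4377 N.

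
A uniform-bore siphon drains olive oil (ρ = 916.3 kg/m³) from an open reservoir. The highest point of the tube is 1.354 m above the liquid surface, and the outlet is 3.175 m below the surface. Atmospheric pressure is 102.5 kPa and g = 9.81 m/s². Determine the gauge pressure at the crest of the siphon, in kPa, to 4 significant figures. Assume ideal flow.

Bernoulli surface→outlet gives ½v² = g·h_out, so v = √(2·9.81·3.175) = 7.893 m/s.
Continuity keeps v the same throughout the tube; from surface to crest, P_atm + 0 = P_top + ½ρv² + ρg·h_top.
P_top = 102500 − ½·916.3·7.893² − 916.3·9.81·1.354 = 61790 Pa. So P_gauge = P_top − P_atm = -40710 Pa.

-40.71 kPa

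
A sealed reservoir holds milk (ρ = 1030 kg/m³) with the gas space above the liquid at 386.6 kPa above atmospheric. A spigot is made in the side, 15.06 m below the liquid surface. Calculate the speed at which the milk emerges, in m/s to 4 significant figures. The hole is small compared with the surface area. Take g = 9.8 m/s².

32.34 m/s

Take point 1 at the surface (v₁ ≈ 0) and point 2 at the hole (at atmospheric pressure). Bernoulli: P₁ + ρg h = P_atm + ½ρv₂².
With P₁ − P_atm = 386600 Pa, v₂ = √(2gh + 2ΔP/ρ) = √(2·9.8·15.06 + 2·386600/1030) = 32.34 m/s.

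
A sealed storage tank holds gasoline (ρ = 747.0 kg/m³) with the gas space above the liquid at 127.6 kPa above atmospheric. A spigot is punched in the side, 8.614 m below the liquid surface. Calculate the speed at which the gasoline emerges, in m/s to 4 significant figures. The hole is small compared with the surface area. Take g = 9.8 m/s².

Take point 1 at the surface (v₁ ≈ 0) and point 2 at the hole (at atmospheric pressure). Bernoulli: P₁ + ρg h = P_atm + ½ρv₂².
With P₁ − P_atm = 127600 Pa, v₂ = √(2gh + 2ΔP/ρ) = √(2·9.8·8.614 + 2·127600/747.0) = 22.59 m/s.

22.59 m/s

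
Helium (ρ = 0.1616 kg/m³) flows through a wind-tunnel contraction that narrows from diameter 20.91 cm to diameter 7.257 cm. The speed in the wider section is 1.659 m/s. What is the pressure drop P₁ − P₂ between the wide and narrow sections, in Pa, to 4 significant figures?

Mass conservation (A₁v₁ = A₂v₂) gives v₂ = 1.659 × 343.4/41.36 = 13.77 m/s.
With no height change, Bernoulli's equation is P₁ + ½ρv₁² = P₂ + ½ρv₂².
P₁ − P₂ = ½·0.1616·(13.77² − 1.659²) = ½·0.1616·187.0 = 15.11 Pa.

ΔP ≈ 15.11 Pa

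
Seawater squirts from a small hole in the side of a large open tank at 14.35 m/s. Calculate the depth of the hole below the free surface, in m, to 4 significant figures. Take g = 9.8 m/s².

h ≈ 10.51 m

Torricelli: v = √(2gh), so h = v²/(2g).
h = 14.35²/(2·9.8) = 205.9/19.60 = 10.51 m.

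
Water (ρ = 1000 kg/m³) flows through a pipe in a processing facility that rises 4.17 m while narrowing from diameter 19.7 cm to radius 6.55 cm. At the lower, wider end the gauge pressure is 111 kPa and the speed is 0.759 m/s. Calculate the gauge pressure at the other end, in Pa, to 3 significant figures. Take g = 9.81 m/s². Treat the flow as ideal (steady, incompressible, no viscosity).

P₂ ≈ 68900 Pa

Continuity gives A₁v₁ = A₂v₂, so v₂ = (305 cm²)/(135 cm²) × 0.759 m/s = 1.72 m/s.
Applying Bernoulli between the two ends and solving for P₂: P₂ = P₁ + ½ρ(v₁² − v₂²) − ρgΔh.
P₂ = 111000 + ½·1000·(0.759² − 1.72²) − 1000·9.81·(+4.17) = 111000 + (-1190) − (40900) = 68900 Pa.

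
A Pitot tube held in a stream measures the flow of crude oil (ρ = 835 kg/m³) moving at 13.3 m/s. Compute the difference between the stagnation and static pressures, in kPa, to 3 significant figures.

ΔP ≈ 73.9 kPa

The dynamic pressure equals the rise in static pressure at the stagnation point: ΔP = ½ρv².
ΔP = ½·835·13.3² = 73900 Pa.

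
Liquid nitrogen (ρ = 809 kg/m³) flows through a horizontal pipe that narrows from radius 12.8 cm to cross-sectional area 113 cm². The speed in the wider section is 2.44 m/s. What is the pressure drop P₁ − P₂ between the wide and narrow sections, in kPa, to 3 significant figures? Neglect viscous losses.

ΔP ≈ 47.6 kPa

The volume flow rate is constant, so v₂ = (A₁/A₂)v₁ = (515/113)·2.44 = 11.1 m/s.
Bernoulli (h₁ = h₂): P₁ − P₂ = ½ρ(v₂² − v₁²).
P₁ − P₂ = ½·809·(11.1² − 2.44²) = ½·809·118 = 47600 Pa.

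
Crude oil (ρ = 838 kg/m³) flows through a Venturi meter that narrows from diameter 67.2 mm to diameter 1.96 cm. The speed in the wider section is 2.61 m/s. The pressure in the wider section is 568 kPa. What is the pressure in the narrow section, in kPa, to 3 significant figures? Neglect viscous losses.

P₂ = 176 kPa

By continuity, v₂ = v₁·A₁/A₂ = 2.61·(35.5/3.02) = 30.7 m/s.
Bernoulli (h₁ = h₂): P₁ − P₂ = ½ρ(v₂² − v₁²).
P₂ = P₁ − ½ρ(v₂² − v₁²) = 568000 − ½·838·(30.7² − 2.61²) = 568000 − 392000 = 176000 Pa.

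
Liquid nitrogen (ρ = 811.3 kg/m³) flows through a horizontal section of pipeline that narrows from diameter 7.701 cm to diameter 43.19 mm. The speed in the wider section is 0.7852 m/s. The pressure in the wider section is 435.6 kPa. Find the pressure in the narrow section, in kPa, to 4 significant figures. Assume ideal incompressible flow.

Continuity gives A₁v₁ = A₂v₂, so v₂ = (46.58 cm²)/(14.65 cm²) × 0.7852 m/s = 2.496 m/s.
Bernoulli (h₁ = h₂): P₁ − P₂ = ½ρ(v₂² − v₁²).
P₂ = P₁ − ½ρ(v₂² − v₁²) = 435600 − ½·811.3·(2.496² − 0.7852²) = 435600 − 2278 = 433300 Pa.

433.3 kPa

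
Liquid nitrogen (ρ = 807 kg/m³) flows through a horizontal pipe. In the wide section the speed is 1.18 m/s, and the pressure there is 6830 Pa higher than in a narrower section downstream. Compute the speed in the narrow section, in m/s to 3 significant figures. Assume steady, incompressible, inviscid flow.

Horizontal Bernoulli: P₁ + ½ρv₁² = P₂ + ½ρv₂², so v₂² = v₁² + 2(P₁ − P₂)/ρ.
v₂ = √(1.18² + 2·6830/807) = √(1.39 + 16.9) = 4.28 m/s.

v₂ = 4.28 m/s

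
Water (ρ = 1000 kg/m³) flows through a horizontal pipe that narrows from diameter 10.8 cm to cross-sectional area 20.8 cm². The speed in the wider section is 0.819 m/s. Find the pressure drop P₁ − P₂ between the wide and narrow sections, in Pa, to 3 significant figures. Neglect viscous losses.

6170 Pa

By continuity, v₂ = v₁·A₁/A₂ = 0.819·(91.6/20.8) = 3.61 m/s.
The pipe is horizontal, so Bernoulli reduces to P₁ + ½ρv₁² = P₂ + ½ρv₂².
P₁ − P₂ = ½·1000·(3.61² − 0.819²) = ½·1000·12.3 = 6170 Pa.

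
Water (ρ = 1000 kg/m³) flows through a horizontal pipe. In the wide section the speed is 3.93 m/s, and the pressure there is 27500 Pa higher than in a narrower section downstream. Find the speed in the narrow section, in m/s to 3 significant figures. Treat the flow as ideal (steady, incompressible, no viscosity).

8.39 m/s

Horizontal Bernoulli: P₁ + ½ρv₁² = P₂ + ½ρv₂², so v₂² = v₁² + 2(P₁ − P₂)/ρ.
v₂ = √(3.93² + 2·27500/1000) = √(15.4 + 55.0) = 8.39 m/s.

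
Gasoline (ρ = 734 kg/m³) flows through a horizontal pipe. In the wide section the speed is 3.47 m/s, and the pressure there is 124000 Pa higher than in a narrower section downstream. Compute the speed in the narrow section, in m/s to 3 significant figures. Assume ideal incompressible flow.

v₂ ≈ 18.7 m/s

Horizontal Bernoulli: P₁ + ½ρv₁² = P₂ + ½ρv₂², so v₂² = v₁² + 2(P₁ − P₂)/ρ.
v₂ = √(3.47² + 2·124000/734) = √(12.0 + 338) = 18.7 m/s.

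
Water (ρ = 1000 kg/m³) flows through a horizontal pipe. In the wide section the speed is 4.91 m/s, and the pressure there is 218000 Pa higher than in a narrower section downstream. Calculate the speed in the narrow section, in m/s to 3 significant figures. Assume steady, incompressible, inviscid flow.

With h₁ = h₂, rearranging Bernoulli gives v₂ = √(v₁² + 2ΔP/ρ).
v₂ = √(4.91² + 2·218000/1000) = √(24.1 + 436) = 21.5 m/s.

21.5 m/s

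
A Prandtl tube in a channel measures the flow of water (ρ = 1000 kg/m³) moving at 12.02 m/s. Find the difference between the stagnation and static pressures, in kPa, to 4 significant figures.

ΔP ≈ 72.24 kPa

At the stagnation point the flow is brought to rest, so Bernoulli gives P_stag − P_static = ½ρv².
ΔP = ½·1000·12.02² = 72240 Pa.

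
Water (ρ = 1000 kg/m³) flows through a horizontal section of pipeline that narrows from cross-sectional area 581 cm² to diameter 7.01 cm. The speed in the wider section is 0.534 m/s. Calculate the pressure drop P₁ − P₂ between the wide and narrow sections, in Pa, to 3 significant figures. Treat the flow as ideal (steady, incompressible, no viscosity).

Mass conservation (A₁v₁ = A₂v₂) gives v₂ = 0.534 × 581/38.6 = 8.04 m/s.
Bernoulli (h₁ = h₂): P₁ − P₂ = ½ρ(v₂² − v₁²).
P₁ − P₂ = ½·1000·(8.04² − 0.534²) = ½·1000·64.3 = 32200 Pa.

ΔP ≈ 32200 Pa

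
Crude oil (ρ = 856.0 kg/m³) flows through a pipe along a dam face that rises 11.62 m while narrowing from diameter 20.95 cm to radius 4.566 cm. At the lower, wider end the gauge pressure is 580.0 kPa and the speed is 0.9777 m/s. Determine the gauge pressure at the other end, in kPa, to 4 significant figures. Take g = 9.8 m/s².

P₂ ≈ 471.6 kPa

Continuity gives A₁v₁ = A₂v₂, so v₂ = (344.7 cm²)/(65.50 cm²) × 0.9777 m/s = 5.146 m/s.
Applying Bernoulli between the two ends and solving for P₂: P₂ = P₁ + ½ρ(v₁² − v₂²) − ρgΔh.
P₂ = 580000 + ½·856.0·(0.9777² − 5.146²) − 856.0·9.8·(+11.62) = 580000 + (-10920) − (97480) = 471600 Pa.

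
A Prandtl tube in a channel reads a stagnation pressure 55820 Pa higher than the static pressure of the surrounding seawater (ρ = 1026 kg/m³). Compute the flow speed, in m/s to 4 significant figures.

v ≈ 10.43 m/s

At the stagnation point the flow is brought to rest, so Bernoulli gives P_stag − P_static = ½ρv².
v = √(2ΔP/ρ) = √(2·55820/1026) = 10.43 m/s.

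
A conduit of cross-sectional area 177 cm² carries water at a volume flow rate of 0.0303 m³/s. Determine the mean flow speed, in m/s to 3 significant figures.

v ≈ 1.71 m/s

Q = 0.0303 m³/s = 0.0303 m³/s.
v = Q/A = 0.0303 / 0.0177 = 1.71 m/s.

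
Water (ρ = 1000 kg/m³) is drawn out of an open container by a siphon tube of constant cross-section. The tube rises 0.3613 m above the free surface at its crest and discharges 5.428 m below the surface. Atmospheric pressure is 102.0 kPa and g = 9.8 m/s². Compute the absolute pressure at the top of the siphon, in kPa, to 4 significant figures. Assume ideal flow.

P_top ≈ 45.26 kPa

Bernoulli surface→outlet gives ½v² = g·h_out, so v = √(2·9.8·5.428) = 10.31 m/s.
The bore is uniform, so the speed at the crest is the same v. Bernoulli surface→crest: P_atm = P_top + ½ρv² + ρg·h_top.
P_top = 102000 − ½·1000·10.31² − 1000·9.8·0.3613 = 45260 Pa.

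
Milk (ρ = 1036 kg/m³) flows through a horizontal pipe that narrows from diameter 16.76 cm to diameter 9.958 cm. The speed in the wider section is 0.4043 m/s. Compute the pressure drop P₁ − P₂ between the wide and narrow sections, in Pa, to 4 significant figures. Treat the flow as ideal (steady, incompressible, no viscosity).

594.8 Pa

Continuity gives A₁v₁ = A₂v₂, so v₂ = (220.6 cm²)/(77.88 cm²) × 0.4043 m/s = 1.145 m/s.
Along the horizontal streamline, P + ½ρv² is constant.
P₁ − P₂ = ½·1036·(1.145² − 0.4043²) = ½·1036·1.148 = 594.8 Pa.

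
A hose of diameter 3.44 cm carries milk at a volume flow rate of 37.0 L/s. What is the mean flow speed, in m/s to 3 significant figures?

Q = 37.0 L/s = 0.0370 m³/s.
v = Q/A = 0.0370 / 0.000929 = 39.8 m/s.

v = 39.8 m/s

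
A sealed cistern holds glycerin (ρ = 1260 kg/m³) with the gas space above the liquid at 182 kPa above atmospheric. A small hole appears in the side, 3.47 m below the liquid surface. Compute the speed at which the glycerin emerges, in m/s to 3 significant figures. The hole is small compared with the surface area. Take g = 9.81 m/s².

v ≈ 18.9 m/s

Take point 1 at the surface (v₁ ≈ 0) and point 2 at the hole (at atmospheric pressure). Bernoulli: P₁ + ρg h = P_atm + ½ρv₂².
With P₁ − P_atm = 182000 Pa, v₂ = √(2gh + 2ΔP/ρ) = √(2·9.81·3.47 + 2·182000/1260) = 18.9 m/s.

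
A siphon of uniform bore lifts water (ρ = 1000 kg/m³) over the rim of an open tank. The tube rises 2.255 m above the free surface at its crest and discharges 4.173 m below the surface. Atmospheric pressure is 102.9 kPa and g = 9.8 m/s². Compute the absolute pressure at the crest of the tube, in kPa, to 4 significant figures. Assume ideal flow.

P_top ≈ 39.91 kPa

Bernoulli surface→outlet gives ½v² = g·h_out, so v = √(2·9.8·4.173) = 9.044 m/s.
Continuity keeps v the same throughout the tube; from surface to crest, P_atm + 0 = P_top + ½ρv² + ρg·h_top.
P_top = 102900 − ½·1000·9.044² − 1000·9.8·2.255 = 39910 Pa.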